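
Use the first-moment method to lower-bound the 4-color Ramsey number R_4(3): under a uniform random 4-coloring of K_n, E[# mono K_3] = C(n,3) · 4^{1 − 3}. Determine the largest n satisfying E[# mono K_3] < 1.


We need C(n, 3) · 4^{1 − 3} < 1, i.e. C(n, 3) < 4^{3 − 1} = 16.
Check values of n near the boundary:
  n = 3: C(3, 3) = 1; 1 < 16? YES
  n = 4: C(4, 3) = 4; 4 < 16? YES
  n = 5: C(5, 3) = 10; 10 < 16? YES
  n = 6: C(6, 3) = 20; 20 < 16? NO
  n = 7: C(7, 3) = 35; 35 < 16? NO
  n = 8: C(8, 3) = 56; 56 < 16? NO
The largest n with C(n, 3) < 16 is n = 5 (where E[X] = 5/8 ≈ 0.6250000). Hence R_4(3) > 5, i.e. R_4(3) ≥ 6.

Largest n = 5; hence R_4(3) > 5.


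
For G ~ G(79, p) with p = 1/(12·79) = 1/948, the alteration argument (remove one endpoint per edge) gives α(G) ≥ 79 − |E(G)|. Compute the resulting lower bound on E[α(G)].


E[|E(G)|] = C(79, 2)·p = 3081 · (1/948) = 13/4.
E[α(G)] ≥ n − E[|E(G)|] = 79 − 13/4 = 303/4.
Numerically: ≈ 75.75000.
(This is only a lower bound; the true E[α(G)] may be larger.)

E[α(G)] ≥ 303/4 ≈ 75.75000.


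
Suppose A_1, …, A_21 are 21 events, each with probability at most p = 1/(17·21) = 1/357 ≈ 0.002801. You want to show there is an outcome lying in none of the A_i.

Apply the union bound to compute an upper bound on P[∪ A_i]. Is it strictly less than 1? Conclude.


Union bound: P[∪_{i=1}^{21} A_i] ≤ Σ_i P[A_i] ≤ 21·p = 21·(1/357) = 1/17.
Numerically: 1/17 ≈ 0.058824.
Is 1/17 < 1? YES.
Since P[∪ A_i] ≤ 1/17 < 1, the complement has P[∩ A_i^c] ≥ 1 − 1/17 = 16/17 > 0, so some outcome avoids every A_i.

21·p = 1/17 ≈ 0.058824; existence CERTIFIED by the union bound.


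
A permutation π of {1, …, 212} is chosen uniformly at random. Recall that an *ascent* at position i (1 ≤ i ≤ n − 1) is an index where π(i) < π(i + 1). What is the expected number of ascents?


Write X = Σ X_I over i = 1, …, 211, with X_I the indicator of one ascent.
There are 211 indicators.
For each fixed i, the pair (π(i), π(i+1)) is a uniformly random ordered pair of distinct values from {1, …, 212}; by symmetry P[π(i) < π(i+1)] = 1/2.
By linearity: E[X] = 211 · (1/2) = (212 − 1) · (1/2) = 211/2 ≈ 105.50000.

E[X] = 211/2 = 105.50000.


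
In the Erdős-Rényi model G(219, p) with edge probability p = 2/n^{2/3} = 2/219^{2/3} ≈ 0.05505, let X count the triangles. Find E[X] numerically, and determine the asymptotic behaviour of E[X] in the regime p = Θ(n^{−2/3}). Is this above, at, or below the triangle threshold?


Number of potential triangles: C(219, 3) = 1726669.
Each occurs with probability p³ ≈ (0.05505)³ ≈ 1.668022e-04.
By linearity: E[X] = C(219, 3)·p³ ≈ 1726669 · 1.668022e-04 ≈ 288.0122.
Since α = 2/3 < 1, p = c/n^{2/3} ≫ 1/n is above the triangle threshold p ~ 1/n. Asymptotically E[X] ~ (c³/6)·n^{3(1−α)} = (2³/6)·n^{1} → ∞; triangles are abundant w.h.p.

E[X] ≈ 288.0122; in regime p = Θ(1/n^{2/3}) E[X] diverges (above the triangle threshold p ~ 1/n).


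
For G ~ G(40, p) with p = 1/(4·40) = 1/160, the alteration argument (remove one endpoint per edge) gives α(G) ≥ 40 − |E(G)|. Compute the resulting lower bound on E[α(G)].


E[|E(G)|] = C(40, 2)·p = 780 · (1/160) = 39/8.
E[α(G)] ≥ n − E[|E(G)|] = 40 − 39/8 = 281/8.
Numerically: ≈ 35.125.
(This is only a lower bound; the true E[α(G)] may be larger.)

E[α(G)] ≥ 281/8 ≈ 35.125.


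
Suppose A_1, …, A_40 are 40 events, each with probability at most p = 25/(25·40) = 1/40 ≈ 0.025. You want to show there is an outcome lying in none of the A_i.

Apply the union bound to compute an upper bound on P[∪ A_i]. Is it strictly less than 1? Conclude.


Union bound: P[∪_{i=1}^{40} A_i] ≤ Σ_i P[A_i] ≤ 40·p = 40·(1/40) = 1.
Numerically: 1 ≈ 1.000.
Is 1 < 1? NO.
Since the bound 1 is ≥ 1, the union bound is uninformative here; it does NOT by itself certify existence.

40·p = 1 ≈ 1.000; existence NOT certified by the union bound.


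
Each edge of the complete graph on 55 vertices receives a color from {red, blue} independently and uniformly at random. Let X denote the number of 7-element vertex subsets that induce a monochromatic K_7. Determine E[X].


Let X = Σ_S X_S over the C(55, 7) = 202927725 subsets S of size 7, where X_S = 1 if the K_7 on S is monochromatic.
For a fixed S, the K_7 on S has C(7, 2) = 21 edges. P[all 21 edges red] = (1/2)^21, and likewise for blue, so P[monochromatic] = 2·(1/2)^21 = 2^{1 − 21} = 1/1048576.
Summing: E[X] = C(55, 7) · 2^{1 − 21} = 202927725 · 1/1048576 = 202927725/1048576.
Numerically: E[X] ≈ 193.527.

E[X] = C(55,7)·2^(1−C(7,2)) = 202927725/1048576 ≈ 193.527.


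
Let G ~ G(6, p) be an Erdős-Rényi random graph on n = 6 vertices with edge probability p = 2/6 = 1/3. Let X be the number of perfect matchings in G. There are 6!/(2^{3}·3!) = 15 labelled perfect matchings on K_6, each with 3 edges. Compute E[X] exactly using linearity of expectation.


K_6 has 6!/(2^{3}·3!) = 15 labelled perfect matchings.
For each such perfect matching H, let X_H = 1 if all 3 edges of H are present in G. Then P[X_H = 1] = p^{3} = (1/3)^{3} = 1/27.
By linearity of expectation: E[X] = Σ_H E[X_H] = 15 · p^{3} = 15 · 1/27 = 5/9.
Numerically: E[X] ≈ 0.555556.

E[X] = 15 · (1/3)^{3} = 5/9 ≈ 0.555556.


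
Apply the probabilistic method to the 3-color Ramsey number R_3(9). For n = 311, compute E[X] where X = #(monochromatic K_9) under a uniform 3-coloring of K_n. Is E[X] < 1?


E[X] = C(311, 9) · 3^{1 − 36} = 66733530156060130 · 3^{−35} = 66733530156060130/50031545098999707.
As a reduced fraction: E[X] = 66733530156060130/50031545098999707 ≈ 1.3338.
Is E[X] < 1? NO.
Since E[X] ≥ 1, the first-moment bound is inconclusive at n = 311; it does NOT by itself certify R_3(9) > 311.

E[X] = 66733530156060130/50031545098999707 ≈ 1.3338; E[X] ≥ 1; first-moment method inconclusive here.


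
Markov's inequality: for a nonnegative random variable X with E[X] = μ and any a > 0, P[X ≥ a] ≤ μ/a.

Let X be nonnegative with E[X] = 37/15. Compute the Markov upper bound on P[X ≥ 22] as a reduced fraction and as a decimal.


μ = E[X] = 37/15, a = 22.
Markov: P[X ≥ 22] ≤ μ/a = (37/15)/22 = 37/330.
Numerically: ≈ 0.1121.
(Since a = 22 > μ = 2.4667, the bound 37/330 is < 1 and informative.)

P[X ≥ 22] ≤ 37/330 ≈ 0.1121.


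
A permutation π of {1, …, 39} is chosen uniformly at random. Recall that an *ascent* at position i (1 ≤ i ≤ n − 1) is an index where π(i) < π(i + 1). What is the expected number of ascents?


Write X = Σ X_I over i = 1, …, 38, with X_I the indicator of one ascent.
There are 38 indicators.
For each fixed i, the pair (π(i), π(i+1)) is a uniformly random ordered pair of distinct values from {1, …, 39}; by symmetry P[π(i) < π(i+1)] = 1/2.
By linearity: E[X] = 38 · (1/2) = (39 − 1) · (1/2) = 19 ≈ 19.0000.

E[X] = 19 = 19.0000.


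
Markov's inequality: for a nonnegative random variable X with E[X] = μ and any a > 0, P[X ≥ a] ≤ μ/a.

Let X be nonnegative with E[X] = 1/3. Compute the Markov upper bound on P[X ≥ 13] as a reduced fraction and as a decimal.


μ = E[X] = 1/3, a = 13.
Markov: P[X ≥ 13] ≤ μ/a = (1/3)/13 = 1/39.
Numerically: ≈ 0.025641.
(Since a = 13 > μ = 0.333333, the bound 1/39 is < 1 and informative.)

P[X ≥ 13] ≤ 1/39 ≈ 0.025641.


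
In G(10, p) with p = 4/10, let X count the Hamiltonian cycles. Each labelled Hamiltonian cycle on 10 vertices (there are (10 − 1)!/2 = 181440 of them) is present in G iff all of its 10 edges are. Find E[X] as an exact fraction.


K_10 has (10 − 1)!/2 = 181440 labelled Hamiltonian cycles.
For each such Hamiltonian cycle H, let X_H = 1 if all 10 edges of H are present in G. Then P[X_H = 1] = p^{10} = (2/5)^{10} = 1024/9765625.
By linearity of expectation: E[X] = Σ_H E[X_H] = 181440 · p^{10} = 181440 · 1024/9765625 = 37158912/1953125.
Numerically: E[X] ≈ 19.03.

E[X] = 181440 · (2/5)^{10} = 37158912/1953125 ≈ 19.03.


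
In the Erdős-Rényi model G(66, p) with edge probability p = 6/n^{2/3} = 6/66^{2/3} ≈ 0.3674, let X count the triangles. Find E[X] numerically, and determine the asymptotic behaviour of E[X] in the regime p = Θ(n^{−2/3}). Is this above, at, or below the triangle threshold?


Number of potential triangles: C(66, 3) = 45760.
Each occurs with probability p³ ≈ (0.3674)³ ≈ 4.958678e-02.
By linearity: E[X] = C(66, 3)·p³ ≈ 45760 · 4.958678e-02 ≈ 2269.0909.
Since α = 2/3 < 1, p = c/n^{2/3} ≫ 1/n is above the triangle threshold p ~ 1/n. Asymptotically E[X] ~ (c³/6)·n^{3(1−α)} = (6³/6)·n^{1} → ∞; triangles are abundant w.h.p.

E[X] ≈ 2269.0909; in regime p = Θ(1/n^{2/3}) E[X] diverges (above the triangle threshold p ~ 1/n).


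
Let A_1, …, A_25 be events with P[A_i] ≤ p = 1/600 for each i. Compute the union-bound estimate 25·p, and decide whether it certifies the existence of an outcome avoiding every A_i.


Union bound: P[∪_{i=1}^{25} A_i] ≤ Σ_i P[A_i] ≤ 25·p = 25·(1/600) = 1/24.
Numerically: 1/24 ≈ 0.041667.
Is 1/24 < 1? YES.
Since P[∪ A_i] ≤ 1/24 < 1, the complement has P[∩ A_i^c] ≥ 1 − 1/24 = 23/24 > 0, so some outcome avoids every A_i.

25·p = 1/24 ≈ 0.041667; existence CERTIFIED by the union bound.


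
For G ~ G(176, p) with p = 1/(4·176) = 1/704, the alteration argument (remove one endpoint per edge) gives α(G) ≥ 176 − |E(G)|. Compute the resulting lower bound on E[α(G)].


E[|E(G)|] = C(176, 2)·p = 15400 · (1/704) = 175/8.
E[α(G)] ≥ n − E[|E(G)|] = 176 − 175/8 = 1233/8.
Numerically: ≈ 154.125.
(This is only a lower bound; the true E[α(G)] may be larger.)

E[α(G)] ≥ 1233/8 ≈ 154.125.


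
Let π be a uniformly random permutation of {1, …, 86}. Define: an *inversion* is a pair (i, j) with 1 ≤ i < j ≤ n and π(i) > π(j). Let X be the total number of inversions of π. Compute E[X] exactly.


Write X = Σ X_I over the C(86, 2) = 3655 pairs i < j, with X_I the indicator of one inversion.
There are 3655 indicators.
For each fixed pair i < j, the values π(i) and π(j) are two distinct elements of {1, …, 86} in uniformly random order; by symmetry P[π(i) > π(j)] = 1/2.
By linearity: E[X] = 3655 · (1/2) = C(86, 2) · (1/2) = 3655/2 = 3655/2 ≈ 1827.500000.

E[X] = 3655/2 = 1827.500000.


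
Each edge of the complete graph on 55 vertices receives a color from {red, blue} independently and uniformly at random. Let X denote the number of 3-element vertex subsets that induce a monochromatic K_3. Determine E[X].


Let X = Σ_S X_S over the C(55, 3) = 26235 subsets S of size 3, where X_S = 1 if the K_3 on S is monochromatic.
For a fixed S, the K_3 on S has C(3, 2) = 3 edges. P[all 3 edges red] = (1/2)^3, and likewise for blue, so P[monochromatic] = 2·(1/2)^3 = 2^{1 − 3} = 1/4.
By linearity: E[X] = C(55, 3) · 2^{1 − 3} = 26235 · 1/4 = 26235/4.
Numerically: E[X] ≈ 6558.750000.

E[X] = C(55,3)·2^(1−C(3,2)) = 26235/4 ≈ 6558.750000.


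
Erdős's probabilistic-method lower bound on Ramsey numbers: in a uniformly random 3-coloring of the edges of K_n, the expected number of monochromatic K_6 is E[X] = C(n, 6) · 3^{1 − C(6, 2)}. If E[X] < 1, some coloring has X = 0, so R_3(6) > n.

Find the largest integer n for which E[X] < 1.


We need C(n, 6) · 3^{1 − 15} < 1, i.e. C(n, 6) < 3^{15 − 1} = 4782969.
Check values of n near the boundary:
  n = 40: C(40, 6) = 3838380; 3838380 < 4782969? YES
  n = 41: C(41, 6) = 4496388; 4496388 < 4782969? YES
  n = 42: C(42, 6) = 5245786; 5245786 < 4782969? NO
  n = 43: C(43, 6) = 6096454; 6096454 < 4782969? NO
  n = 44: C(44, 6) = 7059052; 7059052 < 4782969? NO
The largest n with C(n, 6) < 4782969 is n = 41 (where E[X] = 1498796/1594323 ≈ 0.940083). Hence R_3(6) > 41, i.e. R_3(6) ≥ 42.

Largest n = 41; hence R_3(6) > 41.


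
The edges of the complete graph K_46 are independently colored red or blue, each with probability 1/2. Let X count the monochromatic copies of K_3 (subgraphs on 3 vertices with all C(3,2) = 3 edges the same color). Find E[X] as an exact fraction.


Let X = Σ_S X_S over the C(46, 3) = 15180 subsets S of size 3, where X_S = 1 if the K_3 on S is monochromatic.
For a fixed S, the K_3 on S has C(3, 2) = 3 edges. P[all 3 edges red] = (1/2)^3, and likewise for blue, so P[monochromatic] = 2·(1/2)^3 = 2^{1 − 3} = 1/4.
By linearity of expectation: E[X] = C(46, 3) · 2^{1 − 3} = 15180 · 1/4 = 3795.
Numerically: E[X] ≈ 3795.000.

E[X] = C(46,3)·2^(1−C(3,2)) = 3795 ≈ 3795.000.


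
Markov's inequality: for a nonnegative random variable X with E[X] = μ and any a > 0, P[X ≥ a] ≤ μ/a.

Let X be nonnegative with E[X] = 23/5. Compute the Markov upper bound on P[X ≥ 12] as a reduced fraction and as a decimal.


μ = E[X] = 23/5, a = 12.
Markov: P[X ≥ 12] ≤ μ/a = (23/5)/12 = 23/60.
Numerically: ≈ 0.3833.
(Since a = 12 > μ = 4.6000, the bound 23/60 is < 1 and informative.)

P[X ≥ 12] ≤ 23/60 ≈ 0.3833.


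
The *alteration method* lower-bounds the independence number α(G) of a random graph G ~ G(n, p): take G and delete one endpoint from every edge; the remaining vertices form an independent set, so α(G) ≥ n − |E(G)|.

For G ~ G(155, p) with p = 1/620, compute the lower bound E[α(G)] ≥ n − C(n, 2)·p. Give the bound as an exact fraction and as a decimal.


E[|E(G)|] = C(155, 2)·p = 11935 · (1/620) = 77/4.
E[α(G)] ≥ n − E[|E(G)|] = 155 − 77/4 = 543/4.
Numerically: ≈ 135.750000.
(This is only a lower bound; the true E[α(G)] may be larger.)

E[α(G)] ≥ 543/4 ≈ 135.750000.


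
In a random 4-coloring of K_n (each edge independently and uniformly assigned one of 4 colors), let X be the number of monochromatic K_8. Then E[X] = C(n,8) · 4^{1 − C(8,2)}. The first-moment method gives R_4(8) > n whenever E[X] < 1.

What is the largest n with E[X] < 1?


We need C(n, 8) · 4^{1 − 28} < 1, i.e. C(n, 8) < 4^{28 − 1} = 18014398509481984.
Check values of n near the boundary:
  n = 405: C(405, 8) = 16745853821188050; 16745853821188050 < 18014398509481984? YES
  n = 406: C(406, 8) = 17082453897995850; 17082453897995850 < 18014398509481984? YES
  n = 407: C(407, 8) = 17424959239309050; 17424959239309050 < 18014398509481984? YES
  n = 408: C(408, 8) = 17773458424095231; 17773458424095231 < 18014398509481984? YES
  n = 409: C(409, 8) = 18128041135797879; 18128041135797879 < 18014398509481984? NO
The largest n with C(n, 8) < 18014398509481984 is n = 408 (where E[X] = 17773458424095231/18014398509481984 ≈ 0.9866251). Hence R_4(8) > 408, i.e. R_4(8) ≥ 409.

Largest n = 408; hence R_4(8) > 408.


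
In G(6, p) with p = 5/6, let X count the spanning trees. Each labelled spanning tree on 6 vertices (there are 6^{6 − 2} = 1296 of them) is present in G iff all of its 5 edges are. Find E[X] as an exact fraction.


K_6 has 6^{6 − 2} = 1296 labelled spanning trees.
For each such spanning tree H, let X_H = 1 if all 5 edges of H are present in G. Then P[X_H = 1] = p^{5} = (5/6)^{5} = 3125/7776.
By linearity of expectation: E[X] = Σ_H E[X_H] = 1296 · p^{5} = 1296 · 3125/7776 = 3125/6.
Numerically: E[X] ≈ 520.83.

E[X] = 1296 · (5/6)^{5} = 3125/6 ≈ 520.83.


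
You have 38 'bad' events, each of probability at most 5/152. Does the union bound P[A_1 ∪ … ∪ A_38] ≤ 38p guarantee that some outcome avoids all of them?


Union bound: P[∪_{i=1}^{38} A_i] ≤ Σ_i P[A_i] ≤ 38·p = 38·(5/152) = 5/4.
Numerically: 5/4 ≈ 1.2500.
Is 5/4 < 1? NO.
Since the bound 5/4 is ≥ 1, the union bound is uninformative here; it does NOT by itself certify existence.

38·p = 5/4 ≈ 1.2500; existence NOT certified by the union bound.


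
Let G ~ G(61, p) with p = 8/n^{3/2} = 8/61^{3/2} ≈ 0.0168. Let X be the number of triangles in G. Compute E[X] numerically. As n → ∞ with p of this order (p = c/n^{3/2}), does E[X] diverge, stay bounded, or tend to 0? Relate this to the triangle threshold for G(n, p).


Number of potential triangles: C(61, 3) = 35990.
Each occurs with probability p³ ≈ (0.0168)³ ≈ 4.73463e-06.
By linearity: E[X] = C(61, 3)·p³ ≈ 35990 · 4.73463e-06 ≈ 0.170.
Since α = 3/2 > 1, p = c/n^{3/2} = o(1/n) is below the triangle threshold p ~ 1/n. Asymptotically E[X] ~ (c³/6)·n^{3(1−α)} = (8³/6)·n^{-1.5} → 0, so by Markov's inequality G has no triangles w.h.p.

E[X] ≈ 0.170; in regime p = Θ(1/n^{3/2}) E[X] tends to 0 (below the triangle threshold p ~ 1/n).


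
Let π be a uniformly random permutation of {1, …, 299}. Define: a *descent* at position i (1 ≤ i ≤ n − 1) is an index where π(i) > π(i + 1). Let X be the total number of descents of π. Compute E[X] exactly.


Write X = Σ X_I over i = 1, …, 298, with X_I the indicator of one descent.
There are 298 indicators.
For each fixed i, the pair (π(i), π(i+1)) is a uniformly random ordered pair of distinct values from {1, …, 299}; by symmetry P[π(i) > π(i+1)] = 1/2.
By linearity: E[X] = 298 · (1/2) = (299 − 1) · (1/2) = 149 ≈ 149.00000.

E[X] = 149 = 149.00000.


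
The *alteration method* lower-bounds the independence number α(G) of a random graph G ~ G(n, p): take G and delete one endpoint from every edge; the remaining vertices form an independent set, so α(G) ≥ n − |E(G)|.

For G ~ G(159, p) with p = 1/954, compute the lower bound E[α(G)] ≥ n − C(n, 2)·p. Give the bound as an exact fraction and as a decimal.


E[|E(G)|] = C(159, 2)·p = 12561 · (1/954) = 79/6.
E[α(G)] ≥ n − E[|E(G)|] = 159 − 79/6 = 875/6.
Numerically: ≈ 145.83333.
(This is only a lower bound; the true E[α(G)] may be larger.)

E[α(G)] ≥ 875/6 ≈ 145.83333.


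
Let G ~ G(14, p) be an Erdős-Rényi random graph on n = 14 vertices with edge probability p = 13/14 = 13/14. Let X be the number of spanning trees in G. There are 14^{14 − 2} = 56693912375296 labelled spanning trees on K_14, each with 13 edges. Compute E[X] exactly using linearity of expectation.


K_14 has 14^{14 − 2} = 56693912375296 labelled spanning trees.
For each such spanning tree H, let X_H = 1 if all 13 edges of H are present in G. Then P[X_H = 1] = p^{13} = (13/14)^{13} = 302875106592253/793714773254144.
By linearity: E[X] = Σ_H E[X_H] = 56693912375296 · p^{13} = 56693912375296 · 302875106592253/793714773254144 = 302875106592253/14.
Numerically: E[X] ≈ 2.163e+13.

E[X] = 56693912375296 · (13/14)^{13} = 302875106592253/14 ≈ 2.163e+13.


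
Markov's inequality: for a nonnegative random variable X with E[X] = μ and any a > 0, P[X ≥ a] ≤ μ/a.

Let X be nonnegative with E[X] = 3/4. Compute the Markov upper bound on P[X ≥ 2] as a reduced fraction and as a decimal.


μ = E[X] = 3/4, a = 2.
Markov: P[X ≥ 2] ≤ μ/a = (3/4)/2 = 3/8.
Numerically: ≈ 0.37500.
(Since a = 2 > μ = 0.75000, the bound 3/8 is < 1 and informative.)

P[X ≥ 2] ≤ 3/8 ≈ 0.37500.


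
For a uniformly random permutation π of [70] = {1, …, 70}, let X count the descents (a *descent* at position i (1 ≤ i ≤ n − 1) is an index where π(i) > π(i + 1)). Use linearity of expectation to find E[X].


Write X = Σ X_I over i = 1, …, 69, with X_I the indicator of one descent.
There are 69 indicators.
For each fixed i, the pair (π(i), π(i+1)) is a uniformly random ordered pair of distinct values from {1, …, 70}; by symmetry P[π(i) > π(i+1)] = 1/2.
By linearity: E[X] = 69 · (1/2) = (70 − 1) · (1/2) = 69/2 ≈ 34.5000.

E[X] = 69/2 = 34.5000.


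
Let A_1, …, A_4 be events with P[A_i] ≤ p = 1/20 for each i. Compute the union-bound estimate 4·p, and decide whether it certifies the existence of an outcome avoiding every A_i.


Union bound: P[∪_{i=1}^{4} A_i] ≤ Σ_i P[A_i] ≤ 4·p = 4·(1/20) = 1/5.
Numerically: 1/5 ≈ 0.200.
Is 1/5 < 1? YES.
Since P[∪ A_i] ≤ 1/5 < 1, the complement has P[∩ A_i^c] ≥ 1 − 1/5 = 4/5 > 0, so some outcome avoids every A_i.

4·p = 1/5 ≈ 0.200; existence CERTIFIED by the union bound.


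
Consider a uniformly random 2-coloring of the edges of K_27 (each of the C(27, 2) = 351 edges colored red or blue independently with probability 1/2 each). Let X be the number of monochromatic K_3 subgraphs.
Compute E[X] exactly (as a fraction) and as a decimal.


Let X = Σ_S X_S over the C(27, 3) = 2925 subsets S of size 3, where X_S = 1 if the K_3 on S is monochromatic.
For a fixed S, the K_3 on S has C(3, 2) = 3 edges. P[all 3 edges red] = (1/2)^3, and likewise for blue, so P[monochromatic] = 2·(1/2)^3 = 2^{1 − 3} = 1/4.
By linearity of expectation: E[X] = C(27, 3) · 2^{1 − 3} = 2925 · 1/4 = 2925/4.
Numerically: E[X] ≈ 731.25000.

E[X] = C(27,3)·2^(1−C(3,2)) = 2925/4 ≈ 731.25000.


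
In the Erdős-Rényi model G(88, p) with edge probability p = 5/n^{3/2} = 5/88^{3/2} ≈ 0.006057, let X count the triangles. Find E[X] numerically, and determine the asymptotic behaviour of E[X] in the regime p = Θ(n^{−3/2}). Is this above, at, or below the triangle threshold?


Number of potential triangles: C(88, 3) = 109736.
Each occurs with probability p³ ≈ (0.006057)³ ≈ 2.221969e-07.
By linearity: E[X] = C(88, 3)·p³ ≈ 109736 · 2.221969e-07 ≈ 0.0244.
Since α = 3/2 > 1, p = c/n^{3/2} = o(1/n) is below the triangle threshold p ~ 1/n. Asymptotically E[X] ~ (c³/6)·n^{3(1−α)} = (5³/6)·n^{-1.5} → 0, so by Markov's inequality G has no triangles w.h.p.

E[X] ≈ 0.0244; in regime p = Θ(1/n^{3/2}) E[X] tends to 0 (below the triangle threshold p ~ 1/n).


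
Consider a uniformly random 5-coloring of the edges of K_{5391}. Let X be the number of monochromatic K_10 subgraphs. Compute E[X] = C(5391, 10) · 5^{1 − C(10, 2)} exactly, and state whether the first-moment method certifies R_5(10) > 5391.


E[X] = C(5391, 10) · 5^{1 − 45} = 5666344714787188828795213697883 · 5^{−44} = 5666344714787188828795213697883/5684341886080801486968994140625.
As a reduced fraction: E[X] = 5666344714787188828795213697883/5684341886080801486968994140625 ≈ 0.997.
Is E[X] < 1? YES.
Since E[X] < 1, there exists a 5-coloring of K_{5391} with no monochromatic K_10; hence R_5(10) > 5391.

E[X] = 5666344714787188828795213697883/5684341886080801486968994140625 ≈ 0.997; E[X] < 1, so R_5(10) > 5391.


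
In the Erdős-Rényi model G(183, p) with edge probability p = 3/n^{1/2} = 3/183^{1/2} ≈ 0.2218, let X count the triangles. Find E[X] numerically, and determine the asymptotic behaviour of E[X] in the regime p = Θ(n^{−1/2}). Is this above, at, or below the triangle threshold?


Number of potential triangles: C(183, 3) = 1004731.
Each occurs with probability p³ ≈ (0.2218)³ ≈ 1.090654e-02.
By linearity: E[X] = C(183, 3)·p³ ≈ 1004731 · 1.090654e-02 ≈ 10958.1422.
Since α = 1/2 < 1, p = c/n^{1/2} ≫ 1/n is above the triangle threshold p ~ 1/n. Asymptotically E[X] ~ (c³/6)·n^{3(1−α)} = (3³/6)·n^{1.5} → ∞; triangles are abundant w.h.p.

E[X] ≈ 10958.1422; in regime p = Θ(1/n^{1/2}) E[X] diverges (above the triangle threshold p ~ 1/n).


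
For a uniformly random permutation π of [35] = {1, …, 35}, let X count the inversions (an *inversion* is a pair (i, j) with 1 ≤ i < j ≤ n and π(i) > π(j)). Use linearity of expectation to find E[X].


Write X = Σ X_I over the C(35, 2) = 595 pairs i < j, with X_I the indicator of one inversion.
There are 595 indicators.
For each fixed pair i < j, the values π(i) and π(j) are two distinct elements of {1, …, 35} in uniformly random order; by symmetry P[π(i) > π(j)] = 1/2.
By linearity: E[X] = 595 · (1/2) = C(35, 2) · (1/2) = 595/2 = 595/2 ≈ 297.500000.

E[X] = 595/2 = 297.500000.


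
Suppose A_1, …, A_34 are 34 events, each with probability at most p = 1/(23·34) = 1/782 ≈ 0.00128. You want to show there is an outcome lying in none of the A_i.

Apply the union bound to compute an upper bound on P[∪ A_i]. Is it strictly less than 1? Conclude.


Union bound: P[∪_{i=1}^{34} A_i] ≤ Σ_i P[A_i] ≤ 34·p = 34·(1/782) = 1/23.
Numerically: 1/23 ≈ 0.04348.
Is 1/23 < 1? YES.
Since P[∪ A_i] ≤ 1/23 < 1, the complement has P[∩ A_i^c] ≥ 1 − 1/23 = 22/23 > 0, so some outcome avoids every A_i.

34·p = 1/23 ≈ 0.04348; existence CERTIFIED by the union bound.


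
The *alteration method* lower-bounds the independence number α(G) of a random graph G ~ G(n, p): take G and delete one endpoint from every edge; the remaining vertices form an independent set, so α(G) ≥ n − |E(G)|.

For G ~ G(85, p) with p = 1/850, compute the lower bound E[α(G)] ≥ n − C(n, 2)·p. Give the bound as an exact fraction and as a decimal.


E[|E(G)|] = C(85, 2)·p = 3570 · (1/850) = 21/5.
E[α(G)] ≥ n − E[|E(G)|] = 85 − 21/5 = 404/5.
Numerically: ≈ 80.800000.
(This is only a lower bound; the true E[α(G)] may be larger.)

E[α(G)] ≥ 404/5 ≈ 80.800000.


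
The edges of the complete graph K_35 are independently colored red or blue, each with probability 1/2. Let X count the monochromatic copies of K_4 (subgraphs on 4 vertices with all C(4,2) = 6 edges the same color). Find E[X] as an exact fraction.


Let X = Σ_S X_S over the C(35, 4) = 52360 subsets S of size 4, where X_S = 1 if the K_4 on S is monochromatic.
For a fixed S, the K_4 on S has C(4, 2) = 6 edges. P[all 6 edges red] = (1/2)^6, and likewise for blue, so P[monochromatic] = 2·(1/2)^6 = 2^{1 − 6} = 1/32.
By linearity: E[X] = C(35, 4) · 2^{1 − 6} = 52360 · 1/32 = 6545/4.
Numerically: E[X] ≈ 1636.2500.

E[X] = C(35,4)·2^(1−C(4,2)) = 6545/4 ≈ 1636.2500.


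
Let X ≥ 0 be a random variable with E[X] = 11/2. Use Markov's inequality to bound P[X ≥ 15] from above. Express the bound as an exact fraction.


μ = E[X] = 11/2, a = 15.
Markov: P[X ≥ 15] ≤ μ/a = (11/2)/15 = 11/30.
Numerically: ≈ 0.367.
(Since a = 15 > μ = 5.500, the bound 11/30 is < 1 and informative.)

P[X ≥ 15] ≤ 11/30 ≈ 0.367.


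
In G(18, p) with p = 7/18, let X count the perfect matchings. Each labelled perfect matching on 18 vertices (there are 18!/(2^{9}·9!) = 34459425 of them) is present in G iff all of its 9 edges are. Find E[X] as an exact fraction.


K_18 has 18!/(2^{9}·9!) = 34459425 labelled perfect matchings.
For each such perfect matching H, let X_H = 1 if all 9 edges of H are present in G. Then P[X_H = 1] = p^{9} = (7/18)^{9} = 40353607/198359290368.
By linearity of expectation: E[X] = Σ_H E[X_H] = 34459425 · p^{9} = 34459425 · 40353607/198359290368 = 17167433257975/2448880128.
Numerically: E[X] ≈ 7010.32.

E[X] = 34459425 · (7/18)^{9} = 17167433257975/2448880128 ≈ 7010.32.


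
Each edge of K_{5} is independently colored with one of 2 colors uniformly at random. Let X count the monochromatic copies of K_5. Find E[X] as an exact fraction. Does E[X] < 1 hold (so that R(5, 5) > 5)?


E[X] = C(5, 5) · 2^{1 − 10} = 1 · 2^{−9} = 1/512.
As a reduced fraction: E[X] = 1/512 ≈ 0.0019531.
Is E[X] < 1? YES.
Since E[X] < 1, there exists a 2-coloring of K_{5} with no monochromatic K_5; hence R(5, 5) > 5.

E[X] = 1/512 ≈ 0.0019531; E[X] < 1, so R(5, 5) > 5.


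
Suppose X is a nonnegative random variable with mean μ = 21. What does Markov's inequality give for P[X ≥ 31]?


μ = E[X] = 21, a = 31.
Markov: P[X ≥ 31] ≤ μ/a = (21)/31 = 21/31.
Numerically: ≈ 0.67742.
(Since a = 31 > μ = 21.00000, the bound 21/31 is < 1 and informative.)

P[X ≥ 31] ≤ 21/31 ≈ 0.67742.


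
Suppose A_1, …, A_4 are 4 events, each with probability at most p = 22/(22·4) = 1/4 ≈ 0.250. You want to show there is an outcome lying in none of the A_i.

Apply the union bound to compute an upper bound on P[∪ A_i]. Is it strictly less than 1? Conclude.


Union bound: P[∪_{i=1}^{4} A_i] ≤ Σ_i P[A_i] ≤ 4·p = 4·(1/4) = 1.
Numerically: 1 ≈ 1.000.
Is 1 < 1? NO.
Since the bound 1 is ≥ 1, the union bound is uninformative here; it does NOT by itself certify existence.

4·p = 1 ≈ 1.000; existence NOT certified by the union bound.


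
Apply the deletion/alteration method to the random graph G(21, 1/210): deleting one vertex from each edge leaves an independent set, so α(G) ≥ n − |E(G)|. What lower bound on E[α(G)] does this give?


E[|E(G)|] = C(21, 2)·p = 210 · (1/210) = 1.
E[α(G)] ≥ n − E[|E(G)|] = 21 − 1 = 20.
Numerically: ≈ 20.000.
(This is only a lower bound; the true E[α(G)] may be larger.)

E[α(G)] ≥ 20 ≈ 20.000.


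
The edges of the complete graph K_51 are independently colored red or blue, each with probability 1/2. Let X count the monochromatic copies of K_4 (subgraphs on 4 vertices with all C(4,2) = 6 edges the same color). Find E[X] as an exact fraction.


Let X = Σ_S X_S over the C(51, 4) = 249900 subsets S of size 4, where X_S = 1 if the K_4 on S is monochromatic.
For a fixed S, the K_4 on S has C(4, 2) = 6 edges. P[all 6 edges red] = (1/2)^6, and likewise for blue, so P[monochromatic] = 2·(1/2)^6 = 2^{1 − 6} = 1/32.
Summing: E[X] = C(51, 4) · 2^{1 − 6} = 249900 · 1/32 = 62475/8.
Numerically: E[X] ≈ 7809.3750.

E[X] = C(51,4)·2^(1−C(4,2)) = 62475/8 ≈ 7809.3750.


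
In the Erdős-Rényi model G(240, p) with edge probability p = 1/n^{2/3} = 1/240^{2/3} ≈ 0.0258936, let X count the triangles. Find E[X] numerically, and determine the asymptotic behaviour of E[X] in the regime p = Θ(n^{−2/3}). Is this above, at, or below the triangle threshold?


Number of potential triangles: C(240, 3) = 2275280.
Each occurs with probability p³ ≈ (0.0258936)³ ≈ 1.73611111e-05.
By linearity: E[X] = C(240, 3)·p³ ≈ 2275280 · 1.73611111e-05 ≈ 39.501389.
Since α = 2/3 < 1, p = c/n^{2/3} ≫ 1/n is above the triangle threshold p ~ 1/n. Asymptotically E[X] ~ (c³/6)·n^{3(1−α)} = (1³/6)·n^{1} → ∞; triangles are abundant w.h.p.

E[X] ≈ 39.501389; in regime p = Θ(1/n^{2/3}) E[X] diverges (above the triangle threshold p ~ 1/n).


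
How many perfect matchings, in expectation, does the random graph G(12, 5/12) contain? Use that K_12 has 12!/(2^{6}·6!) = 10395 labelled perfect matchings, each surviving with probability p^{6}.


K_12 has 12!/(2^{6}·6!) = 10395 labelled perfect matchings.
For each such perfect matching H, let X_H = 1 if all 6 edges of H are present in G. Then P[X_H = 1] = p^{6} = (5/12)^{6} = 15625/2985984.
By linearity of expectation: E[X] = Σ_H E[X_H] = 10395 · p^{6} = 10395 · 15625/2985984 = 6015625/110592.
Numerically: E[X] ≈ 54.395.

E[X] = 10395 · (5/12)^{6} = 6015625/110592 ≈ 54.395.


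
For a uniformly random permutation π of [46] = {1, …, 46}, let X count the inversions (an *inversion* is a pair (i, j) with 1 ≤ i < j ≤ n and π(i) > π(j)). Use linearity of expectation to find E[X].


Write X = Σ X_I over the C(46, 2) = 1035 pairs i < j, with X_I the indicator of one inversion.
There are 1035 indicators.
For each fixed pair i < j, the values π(i) and π(j) are two distinct elements of {1, …, 46} in uniformly random order; by symmetry P[π(i) > π(j)] = 1/2.
By linearity: E[X] = 1035 · (1/2) = C(46, 2) · (1/2) = 1035/2 = 1035/2 ≈ 517.5000.

E[X] = 1035/2 = 517.5000.


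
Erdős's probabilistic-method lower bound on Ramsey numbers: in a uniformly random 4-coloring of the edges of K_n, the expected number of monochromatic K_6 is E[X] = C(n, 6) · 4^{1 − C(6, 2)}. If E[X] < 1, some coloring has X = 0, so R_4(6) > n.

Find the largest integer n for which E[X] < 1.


We need C(n, 6) · 4^{1 − 15} < 1, i.e. C(n, 6) < 4^{15 − 1} = 268435456.
Check values of n near the boundary:
  n = 74: C(74, 6) = 185250786; 185250786 < 268435456? YES
  n = 75: C(75, 6) = 201359550; 201359550 < 268435456? YES
  n = 76: C(76, 6) = 218618940; 218618940 < 268435456? YES
  n = 77: C(77, 6) = 237093780; 237093780 < 268435456? YES
  n = 78: C(78, 6) = 256851595; 256851595 < 268435456? YES
  n = 79: C(79, 6) = 277962685; 277962685 < 268435456? NO
  n = 80: C(80, 6) = 300500200; 300500200 < 268435456? NO
  n = 81: C(81, 6) = 324540216; 324540216 < 268435456? NO
The largest n with C(n, 6) < 268435456 is n = 78 (where E[X] = 256851595/268435456 ≈ 0.95685). Hence R_4(6) > 78, i.e. R_4(6) ≥ 79.

Largest n = 78; hence R_4(6) > 78.


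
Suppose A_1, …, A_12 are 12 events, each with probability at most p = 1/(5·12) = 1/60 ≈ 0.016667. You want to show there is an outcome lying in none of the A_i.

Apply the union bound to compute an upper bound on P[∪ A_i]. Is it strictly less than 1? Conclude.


Union bound: P[∪_{i=1}^{12} A_i] ≤ Σ_i P[A_i] ≤ 12·p = 12·(1/60) = 1/5.
Numerically: 1/5 ≈ 0.200000.
Is 1/5 < 1? YES.
Since P[∪ A_i] ≤ 1/5 < 1, the complement has P[∩ A_i^c] ≥ 1 − 1/5 = 4/5 > 0, so some outcome avoids every A_i.

12·p = 1/5 ≈ 0.200000; existence CERTIFIED by the union bound.


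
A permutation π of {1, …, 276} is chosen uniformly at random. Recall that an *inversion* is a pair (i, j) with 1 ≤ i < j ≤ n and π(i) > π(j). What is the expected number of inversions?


Write X = Σ X_I over the C(276, 2) = 37950 pairs i < j, with X_I the indicator of one inversion.
There are 37950 indicators.
For each fixed pair i < j, the values π(i) and π(j) are two distinct elements of {1, …, 276} in uniformly random order; by symmetry P[π(i) > π(j)] = 1/2.
By linearity: E[X] = 37950 · (1/2) = C(276, 2) · (1/2) = 37950/2 = 18975 ≈ 18975.000000.

E[X] = 18975 = 18975.000000.


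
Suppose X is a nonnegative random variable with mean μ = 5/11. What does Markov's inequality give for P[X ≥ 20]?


μ = E[X] = 5/11, a = 20.
Markov: P[X ≥ 20] ≤ μ/a = (5/11)/20 = 1/44.
Numerically: ≈ 0.02273.
(Since a = 20 > μ = 0.45455, the bound 1/44 is < 1 and informative.)

P[X ≥ 20] ≤ 1/44 ≈ 0.02273.


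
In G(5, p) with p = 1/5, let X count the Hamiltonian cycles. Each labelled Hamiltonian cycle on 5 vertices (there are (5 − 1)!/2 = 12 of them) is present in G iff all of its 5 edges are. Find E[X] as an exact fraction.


K_5 has (5 − 1)!/2 = 12 labelled Hamiltonian cycles.
For each such Hamiltonian cycle H, let X_H = 1 if all 5 edges of H are present in G. Then P[X_H = 1] = p^{5} = (1/5)^{5} = 1/3125.
By linearity of expectation: E[X] = Σ_H E[X_H] = 12 · p^{5} = 12 · 1/3125 = 12/3125.
Numerically: E[X] ≈ 0.00384.

E[X] = 12 · (1/5)^{5} = 12/3125 ≈ 0.00384.


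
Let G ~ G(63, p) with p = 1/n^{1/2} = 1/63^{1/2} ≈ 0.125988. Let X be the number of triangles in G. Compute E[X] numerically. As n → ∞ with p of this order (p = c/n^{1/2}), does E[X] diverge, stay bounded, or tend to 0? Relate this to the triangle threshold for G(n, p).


Number of potential triangles: C(63, 3) = 39711.
Each occurs with probability p³ ≈ (0.125988)³ ≈ 1.99981203e-03.
By linearity: E[X] = C(63, 3)·p³ ≈ 39711 · 1.99981203e-03 ≈ 79.414535.
Since α = 1/2 < 1, p = c/n^{1/2} ≫ 1/n is above the triangle threshold p ~ 1/n. Asymptotically E[X] ~ (c³/6)·n^{3(1−α)} = (1³/6)·n^{1.5} → ∞; triangles are abundant w.h.p.

E[X] ≈ 79.414535; in regime p = Θ(1/n^{1/2}) E[X] diverges (above the triangle threshold p ~ 1/n).


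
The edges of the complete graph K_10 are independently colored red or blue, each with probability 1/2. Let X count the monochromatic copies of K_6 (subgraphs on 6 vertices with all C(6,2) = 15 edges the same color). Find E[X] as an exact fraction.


Let X = Σ_S X_S over the C(10, 6) = 210 subsets S of size 6, where X_S = 1 if the K_6 on S is monochromatic.
For a fixed S, the K_6 on S has C(6, 2) = 15 edges. P[all 15 edges red] = (1/2)^15, and likewise for blue, so P[monochromatic] = 2·(1/2)^15 = 2^{1 − 15} = 1/16384.
By linearity of expectation: E[X] = C(10, 6) · 2^{1 − 15} = 210 · 1/16384 = 105/8192.
Numerically: E[X] ≈ 0.013.

E[X] = C(10,6)·2^(1−C(6,2)) = 105/8192 ≈ 0.013.


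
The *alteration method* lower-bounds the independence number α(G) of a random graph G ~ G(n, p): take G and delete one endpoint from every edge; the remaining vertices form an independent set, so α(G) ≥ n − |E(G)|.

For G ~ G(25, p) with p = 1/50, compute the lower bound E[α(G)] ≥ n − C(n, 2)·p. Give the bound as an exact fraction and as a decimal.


E[|E(G)|] = C(25, 2)·p = 300 · (1/50) = 6.
E[α(G)] ≥ n − E[|E(G)|] = 25 − 6 = 19.
Numerically: ≈ 19.000.
(This is only a lower bound; the true E[α(G)] may be larger.)

E[α(G)] ≥ 19 ≈ 19.000.


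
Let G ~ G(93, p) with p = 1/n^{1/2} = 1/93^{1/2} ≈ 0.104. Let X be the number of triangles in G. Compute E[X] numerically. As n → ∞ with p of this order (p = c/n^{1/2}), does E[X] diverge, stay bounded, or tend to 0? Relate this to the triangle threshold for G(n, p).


Number of potential triangles: C(93, 3) = 129766.
Each occurs with probability p³ ≈ (0.104)³ ≈ 1.11500e-03.
By linearity: E[X] = C(93, 3)·p³ ≈ 129766 · 1.11500e-03 ≈ 144.689.
Since α = 1/2 < 1, p = c/n^{1/2} ≫ 1/n is above the triangle threshold p ~ 1/n. Asymptotically E[X] ~ (c³/6)·n^{3(1−α)} = (1³/6)·n^{1.5} → ∞; triangles are abundant w.h.p.

E[X] ≈ 144.689; in regime p = Θ(1/n^{1/2}) E[X] diverges (above the triangle threshold p ~ 1/n).


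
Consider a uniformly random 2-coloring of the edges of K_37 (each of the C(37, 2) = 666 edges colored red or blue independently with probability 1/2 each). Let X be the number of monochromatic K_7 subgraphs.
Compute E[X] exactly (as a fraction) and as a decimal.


Let X = Σ_S X_S over the C(37, 7) = 10295472 subsets S of size 7, where X_S = 1 if the K_7 on S is monochromatic.
For a fixed S, the K_7 on S has C(7, 2) = 21 edges. P[all 21 edges red] = (1/2)^21, and likewise for blue, so P[monochromatic] = 2·(1/2)^21 = 2^{1 − 21} = 1/1048576.
Summing: E[X] = C(37, 7) · 2^{1 − 21} = 10295472 · 1/1048576 = 643467/65536.
Numerically: E[X] ≈ 9.819.

E[X] = C(37,7)·2^(1−C(7,2)) = 643467/65536 ≈ 9.819.


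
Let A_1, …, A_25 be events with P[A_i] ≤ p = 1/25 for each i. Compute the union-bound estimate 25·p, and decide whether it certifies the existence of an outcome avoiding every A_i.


Union bound: P[∪_{i=1}^{25} A_i] ≤ Σ_i P[A_i] ≤ 25·p = 25·(1/25) = 1.
Numerically: 1 ≈ 1.00000.
Is 1 < 1? NO.
Since the bound 1 is ≥ 1, the union bound is uninformative here; it does NOT by itself certify existence.

25·p = 1 ≈ 1.00000; existence NOT certified by the union bound.


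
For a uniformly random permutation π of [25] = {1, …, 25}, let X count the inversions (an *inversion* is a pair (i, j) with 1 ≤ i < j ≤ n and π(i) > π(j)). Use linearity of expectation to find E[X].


Write X = Σ X_I over the C(25, 2) = 300 pairs i < j, with X_I the indicator of one inversion.
There are 300 indicators.
For each fixed pair i < j, the values π(i) and π(j) are two distinct elements of {1, …, 25} in uniformly random order; by symmetry P[π(i) > π(j)] = 1/2.
By linearity: E[X] = 300 · (1/2) = C(25, 2) · (1/2) = 300/2 = 150 ≈ 150.000.

E[X] = 150 = 150.000.


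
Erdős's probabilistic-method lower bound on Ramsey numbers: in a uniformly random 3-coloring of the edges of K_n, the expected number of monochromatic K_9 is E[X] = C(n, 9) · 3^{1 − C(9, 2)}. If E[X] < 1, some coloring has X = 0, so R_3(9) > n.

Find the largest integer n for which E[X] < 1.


We need C(n, 9) · 3^{1 − 36} < 1, i.e. C(n, 9) < 3^{36 − 1} = 50031545098999707.
Check values of n near the boundary:
  n = 295: C(295, 9) = 41221140106119260; 41221140106119260 < 50031545098999707? YES
  n = 296: C(296, 9) = 42513789098994080; 42513789098994080 < 50031545098999707? YES
  n = 297: C(297, 9) = 43842345008337645; 43842345008337645 < 50031545098999707? YES
  n = 298: C(298, 9) = 45207677551849890; 45207677551849890 < 50031545098999707? YES
  n = 299: C(299, 9) = 46610674441390059; 46610674441390059 < 50031545098999707? YES
  n = 300: C(300, 9) = 48052241692154700; 48052241692154700 < 50031545098999707? YES
  n = 301: C(301, 9) = 49533303936090975; 49533303936090975 < 50031545098999707? YES
  n = 302: C(302, 9) = 51054804739588650; 51054804739588650 < 50031545098999707? NO
  n = 303: C(303, 9) = 52617706925494425; 52617706925494425 < 50031545098999707? NO
  n = 304: C(304, 9) = 54222992899492560; 54222992899492560 < 50031545098999707? NO
The largest n with C(n, 9) < 50031545098999707 is n = 301 (where E[X] = 16511101312030325/16677181699666569 ≈ 0.9900). Hence R_3(9) > 301, i.e. R_3(9) ≥ 302.

Largest n = 301; hence R_3(9) > 301.
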